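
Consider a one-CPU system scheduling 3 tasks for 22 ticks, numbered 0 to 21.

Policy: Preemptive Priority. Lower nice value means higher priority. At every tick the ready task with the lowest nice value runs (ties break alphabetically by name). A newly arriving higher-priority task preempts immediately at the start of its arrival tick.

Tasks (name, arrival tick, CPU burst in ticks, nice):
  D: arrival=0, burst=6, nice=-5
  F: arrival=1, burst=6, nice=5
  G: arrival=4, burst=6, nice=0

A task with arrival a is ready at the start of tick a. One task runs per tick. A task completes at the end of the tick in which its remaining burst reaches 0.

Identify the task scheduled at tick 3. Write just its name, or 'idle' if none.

running at tick 3 = D

t=0: ready={D} → run D
t=1: ready={D,F} → run D
t=2: ready={D,F} → run D
t=3: ready={D,F} → run D
t=4: ready={D,F,G} → run D
t=5: ready={D,F,G} → run D
t=6: ready={F,G} → run G
t=7: ready={F,G} → run G
t=8: ready={F,G} → run G
t=9: ready={F,G} → run G
t=10: ready={F,G} → run G
t=11: ready={F,G} → run G
t=12: ready={F} → run F
t=13: ready={F} → run F
t=14: ready={F} → run F
t=15: ready={F} → run F
t=16: ready={F} → run F
t=17: ready={F} → run F
t=18: (idle)
t=19: (idle)
t=20: (idle)
t=21: (idle)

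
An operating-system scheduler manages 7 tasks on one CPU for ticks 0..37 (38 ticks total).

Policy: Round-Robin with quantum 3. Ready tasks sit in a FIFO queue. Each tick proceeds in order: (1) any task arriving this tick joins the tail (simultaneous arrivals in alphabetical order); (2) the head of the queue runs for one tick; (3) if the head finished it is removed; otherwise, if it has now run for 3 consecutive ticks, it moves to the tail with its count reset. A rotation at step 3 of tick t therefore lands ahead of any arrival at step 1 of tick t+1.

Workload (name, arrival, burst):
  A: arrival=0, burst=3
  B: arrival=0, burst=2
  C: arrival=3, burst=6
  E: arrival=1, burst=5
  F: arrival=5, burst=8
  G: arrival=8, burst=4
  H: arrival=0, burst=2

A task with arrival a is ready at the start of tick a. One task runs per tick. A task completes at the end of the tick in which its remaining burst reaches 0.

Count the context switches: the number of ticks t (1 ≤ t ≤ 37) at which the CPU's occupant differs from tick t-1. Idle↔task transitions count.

context switches = 12

t=0: queue=[A,B,H] q_used=0 → run A
t=1: queue=[A,B,H,E] q_used=1 → run A
t=2: queue=[A,B,H,E] q_used=2 → run A
t=3: queue=[B,H,E,C] q_used=0 → run B
t=4: queue=[B,H,E,C] q_used=1 → run B
t=5: queue=[H,E,C,F] q_used=0 → run H
t=6: queue=[H,E,C,F] q_used=1 → run H
t=7: queue=[E,C,F] q_used=0 → run E
t=8: queue=[E,C,F,G] q_used=1 → run E
t=9: queue=[E,C,F,G] q_used=2 → run E
t=10: queue=[C,F,G,E] q_used=0 → run C
t=11: queue=[C,F,G,E] q_used=1 → run C
t=12: queue=[C,F,G,E] q_used=2 → run C
t=13: queue=[F,G,E,C] q_used=0 → run F
t=14: queue=[F,G,E,C] q_used=1 → run F
t=15: queue=[F,G,E,C] q_used=2 → run F
t=16: queue=[G,E,C,F] q_used=0 → run G
t=17: queue=[G,E,C,F] q_used=1 → run G
t=18: queue=[G,E,C,F] q_used=2 → run G
t=19: queue=[E,C,F,G] q_used=0 → run E
t=20: queue=[E,C,F,G] q_used=1 → run E
t=21: queue=[C,F,G] q_used=0 → run C
t=22: queue=[C,F,G] q_used=1 → run C
t=23: queue=[C,F,G] q_used=2 → run C
t=24: queue=[F,G] q_used=0 → run F
t=25: queue=[F,G] q_used=1 → run F
t=26: queue=[F,G] q_used=2 → run F
t=27: queue=[G,F] q_used=0 → run G
t=28: queue=[F] q_used=0 → run F
t=29: queue=[F] q_used=1 → run F
t=30: (idle)
t=31: (idle)
t=32: (idle)
t=33: (idle)
t=34: (idle)
t=35: (idle)
t=36: (idle)
t=37: (idle)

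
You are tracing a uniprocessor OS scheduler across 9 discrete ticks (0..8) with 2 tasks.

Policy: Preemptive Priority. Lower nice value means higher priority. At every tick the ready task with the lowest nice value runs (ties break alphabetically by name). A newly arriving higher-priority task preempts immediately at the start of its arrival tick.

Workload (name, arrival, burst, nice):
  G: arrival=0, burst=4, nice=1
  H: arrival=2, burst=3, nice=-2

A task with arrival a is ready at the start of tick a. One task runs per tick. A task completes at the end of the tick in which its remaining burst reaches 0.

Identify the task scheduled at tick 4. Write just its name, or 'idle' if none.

running at tick 4 = H

t=0: ready={G} → run G
t=1: ready={G} → run G
t=2: ready={G,H} → run H
t=3: ready={G,H} → run H
t=4: ready={G,H} → run H
t=5: ready={G} → run G
t=6: ready={G} → run G
t=7: (idle)
t=8: (idle)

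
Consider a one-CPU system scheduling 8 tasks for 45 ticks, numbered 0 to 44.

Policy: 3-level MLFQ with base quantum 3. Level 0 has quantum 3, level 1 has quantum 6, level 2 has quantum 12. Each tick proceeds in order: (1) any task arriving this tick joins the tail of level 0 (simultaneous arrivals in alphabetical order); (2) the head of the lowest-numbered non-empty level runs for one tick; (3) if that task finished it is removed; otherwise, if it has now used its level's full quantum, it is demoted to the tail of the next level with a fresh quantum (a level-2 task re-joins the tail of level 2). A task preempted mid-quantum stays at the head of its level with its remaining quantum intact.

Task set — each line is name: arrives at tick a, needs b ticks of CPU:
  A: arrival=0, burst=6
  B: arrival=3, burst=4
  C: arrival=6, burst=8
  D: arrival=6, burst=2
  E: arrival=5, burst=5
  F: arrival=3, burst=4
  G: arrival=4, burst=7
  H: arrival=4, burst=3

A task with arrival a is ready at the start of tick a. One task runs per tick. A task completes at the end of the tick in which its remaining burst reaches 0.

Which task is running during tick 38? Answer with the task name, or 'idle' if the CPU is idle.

running at tick 38 = C

t=0: L0/L1/L2 = A/-/- → run A
t=1: L0/L1/L2 = A/-/- → run A
t=2: L0/L1/L2 = A/-/- → run A
t=3: L0/L1/L2 = BF/A/- → run B
t=4: L0/L1/L2 = BFGH/A/- → run B
t=5: L0/L1/L2 = BFGHE/A/- → run B
t=6: L0/L1/L2 = FGHECD/AB/- → run F
t=7: L0/L1/L2 = FGHECD/AB/- → run F
t=8: L0/L1/L2 = FGHECD/AB/- → run F
t=9: L0/L1/L2 = GHECD/ABF/- → run G
t=10: L0/L1/L2 = GHECD/ABF/- → run G
t=11: L0/L1/L2 = GHECD/ABF/- → run G
t=12: L0/L1/L2 = HECD/ABFG/- → run H
t=13: L0/L1/L2 = HECD/ABFG/- → run H
t=14: L0/L1/L2 = HECD/ABFG/- → run H
t=15: L0/L1/L2 = ECD/ABFG/- → run E
t=16: L0/L1/L2 = ECD/ABFG/- → run E
t=17: L0/L1/L2 = ECD/ABFG/- → run E
t=18: L0/L1/L2 = CD/ABFGE/- → run C
t=19: L0/L1/L2 = CD/ABFGE/- → run C
t=20: L0/L1/L2 = CD/ABFGE/- → run C
t=21: L0/L1/L2 = D/ABFGEC/- → run D
t=22: L0/L1/L2 = D/ABFGEC/- → run D
t=23: L0/L1/L2 = -/ABFGEC/- → run A
t=24: L0/L1/L2 = -/ABFGEC/- → run A
t=25: L0/L1/L2 = -/ABFGEC/- → run A
t=26: L0/L1/L2 = -/BFGEC/- → run B
t=27: L0/L1/L2 = -/FGEC/- → run F
t=28: L0/L1/L2 = -/GEC/- → run G
t=29: L0/L1/L2 = -/GEC/- → run G
t=30: L0/L1/L2 = -/GEC/- → run G
t=31: L0/L1/L2 = -/GEC/- → run G
t=32: L0/L1/L2 = -/EC/- → run E
t=33: L0/L1/L2 = -/EC/- → run E
t=34: L0/L1/L2 = -/C/- → run C
t=35: L0/L1/L2 = -/C/- → run C
t=36: L0/L1/L2 = -/C/- → run C
t=37: L0/L1/L2 = -/C/- → run C
t=38: L0/L1/L2 = -/C/- → run C
t=39: (idle)
t=40: (idle)
t=41: (idle)
t=42: (idle)
t=43: (idle)
t=44: (idle)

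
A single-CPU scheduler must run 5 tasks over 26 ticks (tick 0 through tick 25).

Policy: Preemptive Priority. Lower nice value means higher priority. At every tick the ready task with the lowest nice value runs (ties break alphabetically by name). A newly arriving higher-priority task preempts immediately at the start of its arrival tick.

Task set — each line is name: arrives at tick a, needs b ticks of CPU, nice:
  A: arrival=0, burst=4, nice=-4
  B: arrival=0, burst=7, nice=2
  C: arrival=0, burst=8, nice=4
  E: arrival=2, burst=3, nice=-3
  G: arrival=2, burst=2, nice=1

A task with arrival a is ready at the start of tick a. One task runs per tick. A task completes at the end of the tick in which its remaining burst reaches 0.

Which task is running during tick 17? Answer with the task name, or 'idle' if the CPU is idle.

t=0: ready={A,B,C} → run A
t=1: ready={A,B,C} → run A
t=2: ready={A,B,C,E,G} → run A
t=3: ready={A,B,C,E,G} → run A
t=4: ready={B,C,E,G} → run E
t=5: ready={B,C,E,G} → run E
t=6: ready={B,C,E,G} → run E
t=7: ready={B,C,G} → run G
t=8: ready={B,C,G} → run G
t=9: ready={B,C} → run B
t=10: ready={B,C} → run B
t=11: ready={B,C} → run B
t=12: ready={B,C} → run B
t=13: ready={B,C} → run B
t=14: ready={B,C} → run B
t=15: ready={B,C} → run B
t=16: ready={C} → run C
t=17: ready={C} → run C
t=18: ready={C} → run C
t=19: ready={C} → run C
t=20: ready={C} → run C
t=21: ready={C} → run C
t=22: ready={C} → run C
t=23: ready={C} → run C
t=24: (idle)
t=25: (idle)

running at tick 17 = C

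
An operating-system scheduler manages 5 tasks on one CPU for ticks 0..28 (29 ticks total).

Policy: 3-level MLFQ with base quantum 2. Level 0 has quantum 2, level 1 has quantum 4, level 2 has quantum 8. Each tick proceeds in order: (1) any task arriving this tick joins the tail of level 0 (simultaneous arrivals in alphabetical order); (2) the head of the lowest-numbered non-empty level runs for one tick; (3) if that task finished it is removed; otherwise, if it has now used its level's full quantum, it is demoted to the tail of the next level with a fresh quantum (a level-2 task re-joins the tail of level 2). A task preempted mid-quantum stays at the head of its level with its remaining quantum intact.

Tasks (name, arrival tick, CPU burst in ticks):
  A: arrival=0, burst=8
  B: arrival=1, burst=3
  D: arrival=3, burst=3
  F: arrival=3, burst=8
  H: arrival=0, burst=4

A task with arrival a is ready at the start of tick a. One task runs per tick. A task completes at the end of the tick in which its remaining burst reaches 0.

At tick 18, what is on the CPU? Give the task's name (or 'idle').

running at tick 18 = F

t=0: L0/L1/L2 = AH/-/- → run A
t=1: L0/L1/L2 = AHB/-/- → run A
t=2: L0/L1/L2 = HB/A/- → run H
t=3: L0/L1/L2 = HBDF/A/- → run H
t=4: L0/L1/L2 = BDF/AH/- → run B
t=5: L0/L1/L2 = BDF/AH/- → run B
t=6: L0/L1/L2 = DF/AHB/- → run D
t=7: L0/L1/L2 = DF/AHB/- → run D
t=8: L0/L1/L2 = F/AHBD/- → run F
t=9: L0/L1/L2 = F/AHBD/- → run F
t=10: L0/L1/L2 = -/AHBDF/- → run A
t=11: L0/L1/L2 = -/AHBDF/- → run A
t=12: L0/L1/L2 = -/AHBDF/- → run A
t=13: L0/L1/L2 = -/AHBDF/- → run A
t=14: L0/L1/L2 = -/HBDF/A → run H
t=15: L0/L1/L2 = -/HBDF/A → run H
t=16: L0/L1/L2 = -/BDF/A → run B
t=17: L0/L1/L2 = -/DF/A → run D
t=18: L0/L1/L2 = -/F/A → run F
t=19: L0/L1/L2 = -/F/A → run F
t=20: L0/L1/L2 = -/F/A → run F
t=21: L0/L1/L2 = -/F/A → run F
t=22: L0/L1/L2 = -/-/AF → run A
t=23: L0/L1/L2 = -/-/AF → run A
t=24: L0/L1/L2 = -/-/F → run F
t=25: L0/L1/L2 = -/-/F → run F
t=26: (idle)
t=27: (idle)
t=28: (idle)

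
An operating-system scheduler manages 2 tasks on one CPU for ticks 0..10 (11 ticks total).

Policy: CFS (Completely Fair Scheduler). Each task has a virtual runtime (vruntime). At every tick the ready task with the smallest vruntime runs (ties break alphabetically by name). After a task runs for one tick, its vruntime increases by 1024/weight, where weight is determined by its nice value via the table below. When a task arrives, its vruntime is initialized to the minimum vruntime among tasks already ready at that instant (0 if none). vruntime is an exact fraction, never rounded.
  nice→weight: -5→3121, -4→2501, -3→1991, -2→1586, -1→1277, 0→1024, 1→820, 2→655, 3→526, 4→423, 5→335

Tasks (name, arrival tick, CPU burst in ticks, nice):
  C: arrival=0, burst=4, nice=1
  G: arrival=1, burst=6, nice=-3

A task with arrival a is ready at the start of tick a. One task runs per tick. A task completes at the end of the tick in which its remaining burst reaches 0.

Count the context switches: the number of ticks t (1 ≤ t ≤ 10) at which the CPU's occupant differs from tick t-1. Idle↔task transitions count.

t=0: vr[C=0] → run C
t=1: vr[C=256/205 G=256/205] → run C
t=2: vr[C=512/205 G=256/205] → run G
t=3: vr[C=512/205 G=719616/408155] → run G
t=4: vr[C=512/205 G=929536/408155] → run G
t=5: vr[C=512/205 G=1139456/408155] → run C
t=6: vr[C=768/205 G=1139456/408155] → run G
t=7: vr[C=768/205 G=1349376/408155] → run G
t=8: vr[C=768/205 G=1559296/408155] → run C
t=9: vr[G=1559296/408155] → run G
t=10: (idle)

context switches = 6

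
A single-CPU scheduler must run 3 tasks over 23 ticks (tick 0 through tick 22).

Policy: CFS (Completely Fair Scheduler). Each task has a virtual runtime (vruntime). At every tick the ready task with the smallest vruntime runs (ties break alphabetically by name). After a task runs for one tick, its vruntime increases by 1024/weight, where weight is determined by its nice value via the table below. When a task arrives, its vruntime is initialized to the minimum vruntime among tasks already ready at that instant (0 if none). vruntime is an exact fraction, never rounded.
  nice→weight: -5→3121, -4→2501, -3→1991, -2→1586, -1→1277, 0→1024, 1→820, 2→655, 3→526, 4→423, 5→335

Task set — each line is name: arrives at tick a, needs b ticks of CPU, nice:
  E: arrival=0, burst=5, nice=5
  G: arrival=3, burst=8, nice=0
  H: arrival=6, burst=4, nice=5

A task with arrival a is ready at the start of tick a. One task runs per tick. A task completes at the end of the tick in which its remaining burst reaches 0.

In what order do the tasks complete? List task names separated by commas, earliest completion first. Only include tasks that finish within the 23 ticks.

completion order = E, G, H

t=0: vr[E=0] → run E
t=1: vr[E=1024/335] → run E
t=2: vr[E=2048/335] → run E
t=3: vr[E=3072/335 G=3072/335] → run E
t=4: vr[E=4096/335 G=3072/335] → run G
t=5: vr[E=4096/335 G=3407/335] → run G
t=6: vr[E=4096/335 G=3742/335 H=3742/335] → run G
t=7: vr[E=4096/335 G=4077/335 H=3742/335] → run H
t=8: vr[E=4096/335 G=4077/335 H=4766/335] → run G
t=9: vr[E=4096/335 G=4412/335 H=4766/335] → run E
t=10: vr[G=4412/335 H=4766/335] → run G
t=11: vr[G=4747/335 H=4766/335] → run G
t=12: vr[G=5082/335 H=4766/335] → run H
t=13: vr[G=5082/335 H=1158/67] → run G
t=14: vr[G=5417/335 H=1158/67] → run G
t=15: vr[H=1158/67] → run H
t=16: vr[H=6814/335] → run H
t=17: (idle)
t=18: (idle)
t=19: (idle)
t=20: (idle)
t=21: (idle)
t=22: (idle)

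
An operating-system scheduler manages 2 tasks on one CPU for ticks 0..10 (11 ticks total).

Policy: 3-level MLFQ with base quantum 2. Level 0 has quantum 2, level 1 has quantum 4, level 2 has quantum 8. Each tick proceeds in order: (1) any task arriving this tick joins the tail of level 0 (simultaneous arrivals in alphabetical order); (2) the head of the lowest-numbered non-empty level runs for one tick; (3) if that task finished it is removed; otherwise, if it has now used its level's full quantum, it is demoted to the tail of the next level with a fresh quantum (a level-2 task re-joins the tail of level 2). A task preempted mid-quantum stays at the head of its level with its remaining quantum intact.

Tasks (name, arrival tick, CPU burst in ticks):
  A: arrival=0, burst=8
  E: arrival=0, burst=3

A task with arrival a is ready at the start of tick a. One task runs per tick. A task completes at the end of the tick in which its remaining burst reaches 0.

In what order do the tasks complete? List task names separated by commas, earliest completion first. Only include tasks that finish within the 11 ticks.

t=0: L0/L1/L2 = AE/-/- → run A
t=1: L0/L1/L2 = AE/-/- → run A
t=2: L0/L1/L2 = E/A/- → run E
t=3: L0/L1/L2 = E/A/- → run E
t=4: L0/L1/L2 = -/AE/- → run A
t=5: L0/L1/L2 = -/AE/- → run A
t=6: L0/L1/L2 = -/AE/- → run A
t=7: L0/L1/L2 = -/AE/- → run A
t=8: L0/L1/L2 = -/E/A → run E
t=9: L0/L1/L2 = -/-/A → run A
t=10: L0/L1/L2 = -/-/A → run A

completion order = E, A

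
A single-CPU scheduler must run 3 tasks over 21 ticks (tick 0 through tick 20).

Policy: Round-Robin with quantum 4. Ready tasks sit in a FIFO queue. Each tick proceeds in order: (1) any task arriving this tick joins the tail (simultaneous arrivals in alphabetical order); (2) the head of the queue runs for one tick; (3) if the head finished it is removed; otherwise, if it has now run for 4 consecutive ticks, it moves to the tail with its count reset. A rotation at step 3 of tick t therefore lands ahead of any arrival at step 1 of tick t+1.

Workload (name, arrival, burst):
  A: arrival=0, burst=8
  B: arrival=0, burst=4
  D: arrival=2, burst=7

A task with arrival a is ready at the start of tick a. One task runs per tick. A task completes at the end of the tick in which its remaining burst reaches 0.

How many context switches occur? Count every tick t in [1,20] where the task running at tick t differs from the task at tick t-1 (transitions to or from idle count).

context switches = 5

t=0: queue=[A,B] q_used=0 → run A
t=1: queue=[A,B] q_used=1 → run A
t=2: queue=[A,B,D] q_used=2 → run A
t=3: queue=[A,B,D] q_used=3 → run A
t=4: queue=[B,D,A] q_used=0 → run B
t=5: queue=[B,D,A] q_used=1 → run B
t=6: queue=[B,D,A] q_used=2 → run B
t=7: queue=[B,D,A] q_used=3 → run B
t=8: queue=[D,A] q_used=0 → run D
t=9: queue=[D,A] q_used=1 → run D
t=10: queue=[D,A] q_used=2 → run D
t=11: queue=[D,A] q_used=3 → run D
t=12: queue=[A,D] q_used=0 → run A
t=13: queue=[A,D] q_used=1 → run A
t=14: queue=[A,D] q_used=2 → run A
t=15: queue=[A,D] q_used=3 → run A
t=16: queue=[D] q_used=0 → run D
t=17: queue=[D] q_used=1 → run D
t=18: queue=[D] q_used=2 → run D
t=19: (idle)
t=20: (idle)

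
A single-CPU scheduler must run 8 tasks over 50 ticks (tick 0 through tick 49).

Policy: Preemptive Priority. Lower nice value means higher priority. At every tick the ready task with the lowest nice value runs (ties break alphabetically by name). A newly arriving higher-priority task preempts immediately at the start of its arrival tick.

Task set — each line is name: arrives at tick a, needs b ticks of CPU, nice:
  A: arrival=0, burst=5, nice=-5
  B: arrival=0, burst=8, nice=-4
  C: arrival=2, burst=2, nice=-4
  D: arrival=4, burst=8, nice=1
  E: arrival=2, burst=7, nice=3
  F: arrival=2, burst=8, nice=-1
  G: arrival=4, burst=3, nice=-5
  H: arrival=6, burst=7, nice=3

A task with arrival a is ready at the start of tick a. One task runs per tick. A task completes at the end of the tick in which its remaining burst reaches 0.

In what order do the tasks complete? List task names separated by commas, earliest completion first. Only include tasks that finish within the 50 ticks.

t=0: ready={A,B} → run A
t=1: ready={A,B} → run A
t=2: ready={A,B,C,E,F} → run A
t=3: ready={A,B,C,E,F} → run A
t=4: ready={A,B,C,D,E,F,G} → run A
t=5: ready={B,C,D,E,F,G} → run G
t=6: ready={B,C,D,E,F,G,H} → run G
t=7: ready={B,C,D,E,F,G,H} → run G
t=8: ready={B,C,D,E,F,H} → run B
t=9: ready={B,C,D,E,F,H} → run B
t=10: ready={B,C,D,E,F,H} → run B
t=11: ready={B,C,D,E,F,H} → run B
t=12: ready={B,C,D,E,F,H} → run B
t=13: ready={B,C,D,E,F,H} → run B
t=14: ready={B,C,D,E,F,H} → run B
t=15: ready={B,C,D,E,F,H} → run B
t=16: ready={C,D,E,F,H} → run C
t=17: ready={C,D,E,F,H} → run C
t=18: ready={D,E,F,H} → run F
t=19: ready={D,E,F,H} → run F
t=20: ready={D,E,F,H} → run F
t=21: ready={D,E,F,H} → run F
t=22: ready={D,E,F,H} → run F
t=23: ready={D,E,F,H} → run F
t=24: ready={D,E,F,H} → run F
t=25: ready={D,E,F,H} → run F
t=26: ready={D,E,H} → run D
t=27: ready={D,E,H} → run D
t=28: ready={D,E,H} → run D
t=29: ready={D,E,H} → run D
t=30: ready={D,E,H} → run D
t=31: ready={D,E,H} → run D
t=32: ready={D,E,H} → run D
t=33: ready={D,E,H} → run D
t=34: ready={E,H} → run E
t=35: ready={E,H} → run E
t=36: ready={E,H} → run E
t=37: ready={E,H} → run E
t=38: ready={E,H} → run E
t=39: ready={E,H} → run E
t=40: ready={E,H} → run E
t=41: ready={H} → run H
t=42: ready={H} → run H
t=43: ready={H} → run H
t=44: ready={H} → run H
t=45: ready={H} → run H
t=46: ready={H} → run H
t=47: ready={H} → run H
t=48: (idle)
t=49: (idle)

completion order = A, G, B, C, F, D, E, H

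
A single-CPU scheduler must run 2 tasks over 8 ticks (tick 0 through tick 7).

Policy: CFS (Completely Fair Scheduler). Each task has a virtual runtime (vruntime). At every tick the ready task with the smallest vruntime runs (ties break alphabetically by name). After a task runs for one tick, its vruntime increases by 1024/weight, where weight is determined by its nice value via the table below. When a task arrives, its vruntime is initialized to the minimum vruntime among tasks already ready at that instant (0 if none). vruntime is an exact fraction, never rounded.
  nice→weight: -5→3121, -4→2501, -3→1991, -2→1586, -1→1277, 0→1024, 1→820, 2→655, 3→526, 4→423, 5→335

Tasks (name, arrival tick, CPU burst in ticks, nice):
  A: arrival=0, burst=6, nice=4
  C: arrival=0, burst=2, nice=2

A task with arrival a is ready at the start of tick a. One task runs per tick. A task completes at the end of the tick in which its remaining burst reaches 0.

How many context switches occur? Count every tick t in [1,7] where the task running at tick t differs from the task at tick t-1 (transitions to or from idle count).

t=0: vr[A=0 C=0] → run A
t=1: vr[A=1024/423 C=0] → run C
t=2: vr[A=1024/423 C=1024/655] → run C
t=3: vr[A=1024/423] → run A
t=4: vr[A=2048/423] → run A
t=5: vr[A=1024/141] → run A
t=6: vr[A=4096/423] → run A
t=7: vr[A=5120/423] → run A

context switches = 2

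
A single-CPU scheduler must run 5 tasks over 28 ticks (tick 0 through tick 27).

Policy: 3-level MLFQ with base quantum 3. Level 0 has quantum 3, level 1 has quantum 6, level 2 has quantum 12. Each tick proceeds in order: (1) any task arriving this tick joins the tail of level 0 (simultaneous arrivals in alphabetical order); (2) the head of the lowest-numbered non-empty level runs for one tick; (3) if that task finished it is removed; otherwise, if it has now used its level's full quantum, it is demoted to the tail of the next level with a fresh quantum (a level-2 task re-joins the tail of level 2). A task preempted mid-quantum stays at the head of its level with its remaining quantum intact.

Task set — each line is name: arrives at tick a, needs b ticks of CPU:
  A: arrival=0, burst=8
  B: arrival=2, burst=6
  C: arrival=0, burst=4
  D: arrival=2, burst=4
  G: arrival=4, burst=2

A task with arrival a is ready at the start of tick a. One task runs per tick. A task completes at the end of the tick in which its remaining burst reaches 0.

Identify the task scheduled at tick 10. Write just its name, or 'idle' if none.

running at tick 10 = D

t=0: L0/L1/L2 = AC/-/- → run A
t=1: L0/L1/L2 = AC/-/- → run A
t=2: L0/L1/L2 = ACBD/-/- → run A
t=3: L0/L1/L2 = CBD/A/- → run C
t=4: L0/L1/L2 = CBDG/A/- → run C
t=5: L0/L1/L2 = CBDG/A/- → run C
t=6: L0/L1/L2 = BDG/AC/- → run B
t=7: L0/L1/L2 = BDG/AC/- → run B
t=8: L0/L1/L2 = BDG/AC/- → run B
t=9: L0/L1/L2 = DG/ACB/- → run D
t=10: L0/L1/L2 = DG/ACB/- → run D
t=11: L0/L1/L2 = DG/ACB/- → run D
t=12: L0/L1/L2 = G/ACBD/- → run G
t=13: L0/L1/L2 = G/ACBD/- → run G
t=14: L0/L1/L2 = -/ACBD/- → run A
t=15: L0/L1/L2 = -/ACBD/- → run A
t=16: L0/L1/L2 = -/ACBD/- → run A
t=17: L0/L1/L2 = -/ACBD/- → run A
t=18: L0/L1/L2 = -/ACBD/- → run A
t=19: L0/L1/L2 = -/CBD/- → run C
t=20: L0/L1/L2 = -/BD/- → run B
t=21: L0/L1/L2 = -/BD/- → run B
t=22: L0/L1/L2 = -/BD/- → run B
t=23: L0/L1/L2 = -/D/- → run D
t=24: (idle)
t=25: (idle)
t=26: (idle)
t=27: (idle)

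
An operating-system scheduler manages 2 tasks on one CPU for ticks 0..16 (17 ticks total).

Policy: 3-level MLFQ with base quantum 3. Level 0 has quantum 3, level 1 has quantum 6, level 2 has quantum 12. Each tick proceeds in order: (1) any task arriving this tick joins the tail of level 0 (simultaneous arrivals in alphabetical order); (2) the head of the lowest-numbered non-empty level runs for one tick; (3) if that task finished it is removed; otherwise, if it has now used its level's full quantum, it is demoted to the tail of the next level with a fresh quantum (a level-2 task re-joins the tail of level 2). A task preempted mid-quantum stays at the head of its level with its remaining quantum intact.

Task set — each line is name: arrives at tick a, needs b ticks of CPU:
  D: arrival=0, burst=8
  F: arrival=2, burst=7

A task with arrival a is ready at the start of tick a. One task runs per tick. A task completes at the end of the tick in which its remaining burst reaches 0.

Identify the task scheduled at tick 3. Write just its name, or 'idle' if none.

running at tick 3 = F

t=0: L0/L1/L2 = D/-/- → run D
t=1: L0/L1/L2 = D/-/- → run D
t=2: L0/L1/L2 = DF/-/- → run D
t=3: L0/L1/L2 = F/D/- → run F
t=4: L0/L1/L2 = F/D/- → run F
t=5: L0/L1/L2 = F/D/- → run F
t=6: L0/L1/L2 = -/DF/- → run D
t=7: L0/L1/L2 = -/DF/- → run D
t=8: L0/L1/L2 = -/DF/- → run D
t=9: L0/L1/L2 = -/DF/- → run D
t=10: L0/L1/L2 = -/DF/- → run D
t=11: L0/L1/L2 = -/F/- → run F
t=12: L0/L1/L2 = -/F/- → run F
t=13: L0/L1/L2 = -/F/- → run F
t=14: L0/L1/L2 = -/F/- → run F
t=15: (idle)
t=16: (idle)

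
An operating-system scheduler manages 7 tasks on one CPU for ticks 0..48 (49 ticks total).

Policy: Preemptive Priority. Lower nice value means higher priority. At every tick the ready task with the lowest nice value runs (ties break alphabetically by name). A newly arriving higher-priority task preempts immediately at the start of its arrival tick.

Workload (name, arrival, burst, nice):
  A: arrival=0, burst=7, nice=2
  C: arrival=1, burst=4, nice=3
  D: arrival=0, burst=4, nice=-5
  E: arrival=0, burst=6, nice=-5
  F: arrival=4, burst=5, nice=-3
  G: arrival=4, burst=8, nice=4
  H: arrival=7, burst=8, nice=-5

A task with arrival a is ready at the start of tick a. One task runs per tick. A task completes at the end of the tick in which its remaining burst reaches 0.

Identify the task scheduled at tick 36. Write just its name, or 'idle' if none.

running at tick 36 = G

t=0: ready={A,D,E} → run D
t=1: ready={A,C,D,E} → run D
t=2: ready={A,C,D,E} → run D
t=3: ready={A,C,D,E} → run D
t=4: ready={A,C,E,F,G} → run E
t=5: ready={A,C,E,F,G} → run E
t=6: ready={A,C,E,F,G} → run E
t=7: ready={A,C,E,F,G,H} → run E
t=8: ready={A,C,E,F,G,H} → run E
t=9: ready={A,C,E,F,G,H} → run E
t=10: ready={A,C,F,G,H} → run H
t=11: ready={A,C,F,G,H} → run H
t=12: ready={A,C,F,G,H} → run H
t=13: ready={A,C,F,G,H} → run H
t=14: ready={A,C,F,G,H} → run H
t=15: ready={A,C,F,G,H} → run H
t=16: ready={A,C,F,G,H} → run H
t=17: ready={A,C,F,G,H} → run H
t=18: ready={A,C,F,G} → run F
t=19: ready={A,C,F,G} → run F
t=20: ready={A,C,F,G} → run F
t=21: ready={A,C,F,G} → run F
t=22: ready={A,C,F,G} → run F
t=23: ready={A,C,G} → run A
t=24: ready={A,C,G} → run A
t=25: ready={A,C,G} → run A
t=26: ready={A,C,G} → run A
t=27: ready={A,C,G} → run A
t=28: ready={A,C,G} → run A
t=29: ready={A,C,G} → run A
t=30: ready={C,G} → run C
t=31: ready={C,G} → run C
t=32: ready={C,G} → run C
t=33: ready={C,G} → run C
t=34: ready={G} → run G
t=35: ready={G} → run G
t=36: ready={G} → run G
t=37: ready={G} → run G
t=38: ready={G} → run G
t=39: ready={G} → run G
t=40: ready={G} → run G
t=41: ready={G} → run G
t=42: (idle)
t=43: (idle)
t=44: (idle)
t=45: (idle)
t=46: (idle)
t=47: (idle)
t=48: (idle)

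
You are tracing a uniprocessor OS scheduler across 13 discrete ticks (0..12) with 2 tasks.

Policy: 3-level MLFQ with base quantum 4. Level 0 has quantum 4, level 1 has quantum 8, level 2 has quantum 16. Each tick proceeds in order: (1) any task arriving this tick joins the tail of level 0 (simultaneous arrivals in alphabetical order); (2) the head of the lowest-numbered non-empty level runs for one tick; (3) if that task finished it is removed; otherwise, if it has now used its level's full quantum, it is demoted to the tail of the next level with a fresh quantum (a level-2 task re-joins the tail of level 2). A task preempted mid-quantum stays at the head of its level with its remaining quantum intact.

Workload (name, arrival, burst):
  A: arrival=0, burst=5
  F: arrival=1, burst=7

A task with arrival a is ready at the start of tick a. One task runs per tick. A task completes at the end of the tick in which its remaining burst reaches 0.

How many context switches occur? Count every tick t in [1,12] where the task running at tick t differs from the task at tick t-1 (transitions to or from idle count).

context switches = 4

t=0: L0/L1/L2 = A/-/- → run A
t=1: L0/L1/L2 = AF/-/- → run A
t=2: L0/L1/L2 = AF/-/- → run A
t=3: L0/L1/L2 = AF/-/- → run A
t=4: L0/L1/L2 = F/A/- → run F
t=5: L0/L1/L2 = F/A/- → run F
t=6: L0/L1/L2 = F/A/- → run F
t=7: L0/L1/L2 = F/A/- → run F
t=8: L0/L1/L2 = -/AF/- → run A
t=9: L0/L1/L2 = -/F/- → run F
t=10: L0/L1/L2 = -/F/- → run F
t=11: L0/L1/L2 = -/F/- → run F
t=12: (idle)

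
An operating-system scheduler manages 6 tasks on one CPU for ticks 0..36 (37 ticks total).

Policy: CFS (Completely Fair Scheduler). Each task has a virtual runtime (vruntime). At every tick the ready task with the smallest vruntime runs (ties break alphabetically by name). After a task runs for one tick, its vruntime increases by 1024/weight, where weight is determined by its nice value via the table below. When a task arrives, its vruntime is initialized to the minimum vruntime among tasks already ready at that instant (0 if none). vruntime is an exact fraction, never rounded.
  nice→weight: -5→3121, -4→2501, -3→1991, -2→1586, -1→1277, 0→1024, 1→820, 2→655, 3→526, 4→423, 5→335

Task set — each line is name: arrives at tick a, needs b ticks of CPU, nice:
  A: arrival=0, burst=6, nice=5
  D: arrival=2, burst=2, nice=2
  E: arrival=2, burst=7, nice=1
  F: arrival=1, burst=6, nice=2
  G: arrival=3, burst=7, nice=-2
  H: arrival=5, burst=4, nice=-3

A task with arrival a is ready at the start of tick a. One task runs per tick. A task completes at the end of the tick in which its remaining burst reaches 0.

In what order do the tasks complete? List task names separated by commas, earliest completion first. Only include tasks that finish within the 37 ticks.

t=0: vr[A=0] → run A
t=1: vr[A=1024/335 F=1024/335] → run A
t=2: vr[A=2048/335 D=1024/335 E=1024/335 F=1024/335] → run D
t=3: vr[A=2048/335 D=202752/43885 E=1024/335 F=1024/335 G=1024/335] → run E
t=4: vr[A=2048/335 D=202752/43885 E=59136/13735 F=1024/335 G=1024/335] → run F
t=5: vr[A=2048/335 D=202752/43885 E=59136/13735 F=202752/43885 G=1024/335 H=1024/335] → run G
t=6: vr[A=2048/335 D=202752/43885 E=59136/13735 F=202752/43885 G=983552/265655 H=1024/335] → run H
t=7: vr[A=2048/335 D=202752/43885 E=59136/13735 F=202752/43885 G=983552/265655 H=2381824/666985] → run H
t=8: vr[A=2048/335 D=202752/43885 E=59136/13735 F=202752/43885 G=983552/265655 H=2724864/666985] → run G
t=9: vr[A=2048/335 D=202752/43885 E=59136/13735 F=202752/43885 G=1155072/265655 H=2724864/666985] → run H
t=10: vr[A=2048/335 D=202752/43885 E=59136/13735 F=202752/43885 G=1155072/265655 H=3067904/666985] → run E
t=11: vr[A=2048/335 D=202752/43885 E=76288/13735 F=202752/43885 G=1155072/265655 H=3067904/666985] → run G
t=12: vr[A=2048/335 D=202752/43885 E=76288/13735 F=202752/43885 G=1326592/265655 H=3067904/666985] → run H
t=13: vr[A=2048/335 D=202752/43885 E=76288/13735 F=202752/43885 G=1326592/265655] → run D
t=14: vr[A=2048/335 E=76288/13735 F=202752/43885 G=1326592/265655] → run F
t=15: vr[A=2048/335 E=76288/13735 F=54272/8777 G=1326592/265655] → run G
t=16: vr[A=2048/335 E=76288/13735 F=54272/8777 G=1498112/265655] → run E
t=17: vr[A=2048/335 E=18688/2747 F=54272/8777 G=1498112/265655] → run G
t=18: vr[A=2048/335 E=18688/2747 F=54272/8777 G=1669632/265655] → run A
t=19: vr[A=3072/335 E=18688/2747 F=54272/8777 G=1669632/265655] → run F
t=20: vr[A=3072/335 E=18688/2747 F=339968/43885 G=1669632/265655] → run G
t=21: vr[A=3072/335 E=18688/2747 F=339968/43885 G=1841152/265655] → run E
t=22: vr[A=3072/335 E=110592/13735 F=339968/43885 G=1841152/265655] → run G
t=23: vr[A=3072/335 E=110592/13735 F=339968/43885] → run F
t=24: vr[A=3072/335 E=110592/13735 F=408576/43885] → run E
t=25: vr[A=3072/335 E=127744/13735 F=408576/43885] → run A
t=26: vr[A=4096/335 E=127744/13735 F=408576/43885] → run E
t=27: vr[A=4096/335 E=144896/13735 F=408576/43885] → run F
t=28: vr[A=4096/335 E=144896/13735 F=477184/43885] → run E
t=29: vr[A=4096/335 F=477184/43885] → run F
t=30: vr[A=4096/335] → run A
t=31: vr[A=1024/67] → run A
t=32: (idle)
t=33: (idle)
t=34: (idle)
t=35: (idle)
t=36: (idle)

completion order = H, D, G, E, F, A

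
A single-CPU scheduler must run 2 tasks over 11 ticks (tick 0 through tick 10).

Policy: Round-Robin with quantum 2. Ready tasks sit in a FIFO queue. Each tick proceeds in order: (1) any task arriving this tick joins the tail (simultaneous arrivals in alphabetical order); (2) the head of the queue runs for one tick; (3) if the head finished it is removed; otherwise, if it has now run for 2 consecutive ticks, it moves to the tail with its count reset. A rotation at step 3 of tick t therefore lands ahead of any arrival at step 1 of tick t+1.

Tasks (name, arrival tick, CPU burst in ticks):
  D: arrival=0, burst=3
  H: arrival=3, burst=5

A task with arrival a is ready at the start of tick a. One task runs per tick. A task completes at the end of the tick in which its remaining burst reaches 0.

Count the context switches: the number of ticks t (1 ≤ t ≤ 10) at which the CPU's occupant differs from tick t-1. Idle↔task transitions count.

context switches = 2

t=0: queue=[D] q_used=0 → run D
t=1: queue=[D] q_used=1 → run D
t=2: queue=[D] q_used=0 → run D
t=3: queue=[H] q_used=0 → run H
t=4: queue=[H] q_used=1 → run H
t=5: queue=[H] q_used=0 → run H
t=6: queue=[H] q_used=1 → run H
t=7: queue=[H] q_used=0 → run H
t=8: (idle)
t=9: (idle)
t=10: (idle)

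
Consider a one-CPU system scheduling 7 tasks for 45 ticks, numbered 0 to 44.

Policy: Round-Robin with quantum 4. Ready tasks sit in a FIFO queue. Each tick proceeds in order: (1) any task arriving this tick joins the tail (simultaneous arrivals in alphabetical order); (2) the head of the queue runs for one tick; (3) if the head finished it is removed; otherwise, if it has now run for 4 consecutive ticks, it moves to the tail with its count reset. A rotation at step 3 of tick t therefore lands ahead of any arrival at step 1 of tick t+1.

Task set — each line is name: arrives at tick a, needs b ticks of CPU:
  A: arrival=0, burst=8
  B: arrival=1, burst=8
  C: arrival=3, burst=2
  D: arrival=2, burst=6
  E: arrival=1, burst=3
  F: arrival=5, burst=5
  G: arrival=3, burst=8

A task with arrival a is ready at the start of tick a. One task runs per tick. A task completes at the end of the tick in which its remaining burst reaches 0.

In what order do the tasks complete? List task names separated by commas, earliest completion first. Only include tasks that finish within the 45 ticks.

t=0: queue=[A] q_used=0 → run A
t=1: queue=[A,B,E] q_used=1 → run A
t=2: queue=[A,B,E,D] q_used=2 → run A
t=3: queue=[A,B,E,D,C,G] q_used=3 → run A
t=4: queue=[B,E,D,C,G,A] q_used=0 → run B
t=5: queue=[B,E,D,C,G,A,F] q_used=1 → run B
t=6: queue=[B,E,D,C,G,A,F] q_used=2 → run B
t=7: queue=[B,E,D,C,G,A,F] q_used=3 → run B
t=8: queue=[E,D,C,G,A,F,B] q_used=0 → run E
t=9: queue=[E,D,C,G,A,F,B] q_used=1 → run E
t=10: queue=[E,D,C,G,A,F,B] q_used=2 → run E
t=11: queue=[D,C,G,A,F,B] q_used=0 → run D
t=12: queue=[D,C,G,A,F,B] q_used=1 → run D
t=13: queue=[D,C,G,A,F,B] q_used=2 → run D
t=14: queue=[D,C,G,A,F,B] q_used=3 → run D
t=15: queue=[C,G,A,F,B,D] q_used=0 → run C
t=16: queue=[C,G,A,F,B,D] q_used=1 → run C
t=17: queue=[G,A,F,B,D] q_used=0 → run G
t=18: queue=[G,A,F,B,D] q_used=1 → run G
t=19: queue=[G,A,F,B,D] q_used=2 → run G
t=20: queue=[G,A,F,B,D] q_used=3 → run G
t=21: queue=[A,F,B,D,G] q_used=0 → run A
t=22: queue=[A,F,B,D,G] q_used=1 → run A
t=23: queue=[A,F,B,D,G] q_used=2 → run A
t=24: queue=[A,F,B,D,G] q_used=3 → run A
t=25: queue=[F,B,D,G] q_used=0 → run F
t=26: queue=[F,B,D,G] q_used=1 → run F
t=27: queue=[F,B,D,G] q_used=2 → run F
t=28: queue=[F,B,D,G] q_used=3 → run F
t=29: queue=[B,D,G,F] q_used=0 → run B
t=30: queue=[B,D,G,F] q_used=1 → run B
t=31: queue=[B,D,G,F] q_used=2 → run B
t=32: queue=[B,D,G,F] q_used=3 → run B
t=33: queue=[D,G,F] q_used=0 → run D
t=34: queue=[D,G,F] q_used=1 → run D
t=35: queue=[G,F] q_used=0 → run G
t=36: queue=[G,F] q_used=1 → run G
t=37: queue=[G,F] q_used=2 → run G
t=38: queue=[G,F] q_used=3 → run G
t=39: queue=[F] q_used=0 → run F
t=40: (idle)
t=41: (idle)
t=42: (idle)
t=43: (idle)
t=44: (idle)

completion order = E, C, A, B, D, G, F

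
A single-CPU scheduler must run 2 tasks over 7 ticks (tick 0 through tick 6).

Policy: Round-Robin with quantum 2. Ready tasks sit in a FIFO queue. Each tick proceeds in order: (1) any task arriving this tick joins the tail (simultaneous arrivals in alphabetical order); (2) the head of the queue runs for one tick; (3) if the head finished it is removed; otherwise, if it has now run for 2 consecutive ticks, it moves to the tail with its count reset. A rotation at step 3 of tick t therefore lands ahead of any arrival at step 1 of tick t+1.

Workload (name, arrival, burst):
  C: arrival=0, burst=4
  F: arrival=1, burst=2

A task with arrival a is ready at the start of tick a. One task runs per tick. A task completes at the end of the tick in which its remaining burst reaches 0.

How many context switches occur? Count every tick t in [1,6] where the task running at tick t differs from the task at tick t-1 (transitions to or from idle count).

t=0: queue=[C] q_used=0 → run C
t=1: queue=[C,F] q_used=1 → run C
t=2: queue=[F,C] q_used=0 → run F
t=3: queue=[F,C] q_used=1 → run F
t=4: queue=[C] q_used=0 → run C
t=5: queue=[C] q_used=1 → run C
t=6: (idle)

context switches = 3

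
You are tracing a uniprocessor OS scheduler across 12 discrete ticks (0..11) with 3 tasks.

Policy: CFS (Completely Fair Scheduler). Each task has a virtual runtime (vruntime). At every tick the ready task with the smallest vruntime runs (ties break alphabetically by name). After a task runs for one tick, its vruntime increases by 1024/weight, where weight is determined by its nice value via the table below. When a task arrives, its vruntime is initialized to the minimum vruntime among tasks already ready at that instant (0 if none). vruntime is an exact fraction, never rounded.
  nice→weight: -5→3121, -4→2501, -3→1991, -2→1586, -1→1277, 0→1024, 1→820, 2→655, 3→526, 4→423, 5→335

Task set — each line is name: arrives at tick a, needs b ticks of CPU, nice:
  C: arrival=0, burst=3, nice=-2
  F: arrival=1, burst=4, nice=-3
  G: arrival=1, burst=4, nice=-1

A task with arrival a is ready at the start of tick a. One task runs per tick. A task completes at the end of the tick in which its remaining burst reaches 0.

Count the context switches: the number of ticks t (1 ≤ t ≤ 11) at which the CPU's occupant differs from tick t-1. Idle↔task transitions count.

t=0: vr[C=0] → run C
t=1: vr[C=512/793 F=512/793 G=512/793] → run C
t=2: vr[C=1024/793 F=512/793 G=512/793] → run F
t=3: vr[C=1024/793 F=1831424/1578863 G=512/793] → run G
t=4: vr[C=1024/793 F=1831424/1578863 G=1465856/1012661] → run F
t=5: vr[C=1024/793 F=2643456/1578863 G=1465856/1012661] → run C
t=6: vr[F=2643456/1578863 G=1465856/1012661] → run G
t=7: vr[F=2643456/1578863 G=2277888/1012661] → run F
t=8: vr[F=3455488/1578863 G=2277888/1012661] → run F
t=9: vr[G=2277888/1012661] → run G
t=10: vr[G=3089920/1012661] → run G
t=11: (idle)

context switches = 8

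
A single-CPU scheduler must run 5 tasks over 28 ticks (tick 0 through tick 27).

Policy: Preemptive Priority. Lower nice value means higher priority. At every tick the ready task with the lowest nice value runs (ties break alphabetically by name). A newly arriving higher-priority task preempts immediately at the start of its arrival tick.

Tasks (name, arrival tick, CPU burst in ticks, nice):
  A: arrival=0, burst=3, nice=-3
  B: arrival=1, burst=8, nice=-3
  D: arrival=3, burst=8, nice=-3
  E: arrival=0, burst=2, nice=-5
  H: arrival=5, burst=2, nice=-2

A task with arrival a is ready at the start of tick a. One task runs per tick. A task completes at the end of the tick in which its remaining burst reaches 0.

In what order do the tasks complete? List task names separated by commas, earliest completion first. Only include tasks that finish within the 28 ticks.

completion order = E, A, B, D, H

t=0: ready={A,E} → run E
t=1: ready={A,B,E} → run E
t=2: ready={A,B} → run A
t=3: ready={A,B,D} → run A
t=4: ready={A,B,D} → run A
t=5: ready={B,D,H} → run B
t=6: ready={B,D,H} → run B
t=7: ready={B,D,H} → run B
t=8: ready={B,D,H} → run B
t=9: ready={B,D,H} → run B
t=10: ready={B,D,H} → run B
t=11: ready={B,D,H} → run B
t=12: ready={B,D,H} → run B
t=13: ready={D,H} → run D
t=14: ready={D,H} → run D
t=15: ready={D,H} → run D
t=16: ready={D,H} → run D
t=17: ready={D,H} → run D
t=18: ready={D,H} → run D
t=19: ready={D,H} → run D
t=20: ready={D,H} → run D
t=21: ready={H} → run H
t=22: ready={H} → run H
t=23: (idle)
t=24: (idle)
t=25: (idle)
t=26: (idle)
t=27: (idle)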